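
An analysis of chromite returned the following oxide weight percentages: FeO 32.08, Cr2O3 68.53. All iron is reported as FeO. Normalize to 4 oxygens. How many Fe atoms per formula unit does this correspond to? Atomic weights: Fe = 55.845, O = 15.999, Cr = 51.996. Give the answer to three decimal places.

32.08 wt% FeO ÷ 71.844 g/mol = 0.44652 mol, giving 0.44652 Fe and 0.44652 O.
68.53 wt% Cr2O3 ÷ 151.989 g/mol = 0.45089 mol, giving 0.90178 Cr and 1.35267 O.
Oxygen sums to 1.79919; scaling by 4/1.79919 = 2.22322 puts the formula on 4 O.
Fe: 0.44652 × 2.22322 = 0.993 atoms per formula unit.

0.993 Fe apfu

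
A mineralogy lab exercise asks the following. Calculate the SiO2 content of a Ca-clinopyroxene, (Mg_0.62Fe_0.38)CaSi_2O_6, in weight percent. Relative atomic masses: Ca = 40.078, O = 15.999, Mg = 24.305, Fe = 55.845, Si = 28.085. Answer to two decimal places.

52.58 wt%

Formula mass = 228.532 g/mol.
2 Si → 2.0000 mol SiO2 per formula unit; M(SiO2) = 60.083, so SiO2 mass = 120.166 g.
120.166/228.532 × 100 = 52.58 wt%.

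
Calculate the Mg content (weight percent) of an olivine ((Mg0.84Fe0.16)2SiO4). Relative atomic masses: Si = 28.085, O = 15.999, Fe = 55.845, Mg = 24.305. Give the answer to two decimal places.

Molar mass of (Mg0.84Fe0.16)2SiO4: 1.68·24.305 + 0.32·55.845 + 1·28.085 + 4·15.999 = 150.784 g/mol.
Mass of Mg per formula unit: 1.68 × 24.305 = 40.832 g.
Weight fraction Mg = 40.832 / 150.784 = 0.2708.

27.08 weight percent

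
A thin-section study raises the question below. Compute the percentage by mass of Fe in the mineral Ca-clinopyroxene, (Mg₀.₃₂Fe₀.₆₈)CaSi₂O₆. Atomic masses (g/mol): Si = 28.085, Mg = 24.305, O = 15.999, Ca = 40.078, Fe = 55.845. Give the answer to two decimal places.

15.96 wt%

Molar mass of (Mg₀.₃₂Fe₀.₆₈)CaSi₂O₆: 0.32*24.305 + 0.68*55.845 + 1*40.078 + 2*28.085 + 6*15.999 = 237.994 g/mol.
Mass of Fe per formula unit: 0.68 × 55.845 = 37.975 g.
Weight fraction Fe = 37.975 / 237.994 = 0.1596.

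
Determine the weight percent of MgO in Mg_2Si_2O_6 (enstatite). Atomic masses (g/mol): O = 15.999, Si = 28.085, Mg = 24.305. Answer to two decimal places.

M(Mg_2Si_2O_6) = 200.774 g/mol; M(MgO) = 40.304 g/mol.
Moles MgO per formula unit = 2 Mg ÷ 1 = 2.0000.
MgO fraction = (2.0000 × 40.304) / 200.774 = 80.608/200.774 = 0.4015.

40.15 wt%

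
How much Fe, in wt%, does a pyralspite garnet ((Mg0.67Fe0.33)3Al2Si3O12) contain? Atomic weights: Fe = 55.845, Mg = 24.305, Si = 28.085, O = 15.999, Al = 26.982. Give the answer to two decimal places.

Molar mass of (Mg0.67Fe0.33)3Al2Si3O12: 2.01·24.305 + 0.99·55.845 + 2·26.982 + 3·28.085 + 12·15.999 = 434.347 g/mol.
Mass of Fe per formula unit: 0.99 × 55.845 = 55.287 g.
Weight fraction Fe = 55.287 / 434.347 = 0.1273.

12.73 wt%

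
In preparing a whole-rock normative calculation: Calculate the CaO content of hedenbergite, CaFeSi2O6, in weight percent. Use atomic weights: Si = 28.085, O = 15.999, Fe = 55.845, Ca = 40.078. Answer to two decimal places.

Formula mass = 248.087 g/mol.
1 Ca → 1.0000 mol CaO per formula unit; M(CaO) = 56.077, so CaO mass = 56.077 g.
56.077/248.087 × 100 = 22.60 wt%.

22.60 wt%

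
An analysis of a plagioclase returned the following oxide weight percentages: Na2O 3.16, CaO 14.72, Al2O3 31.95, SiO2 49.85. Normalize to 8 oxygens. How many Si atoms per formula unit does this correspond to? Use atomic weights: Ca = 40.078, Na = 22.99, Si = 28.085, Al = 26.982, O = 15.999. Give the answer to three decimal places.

Na2O: 3.16/61.979 = 0.05099 mol → 0.10198 mol Na, 0.05099 mol O.
CaO: 14.72/56.077 = 0.26250 mol → 0.26250 mol Ca, 0.26250 mol O.
Al2O3: 31.95/101.961 = 0.31336 mol → 0.62672 mol Al, 0.94008 mol O.
SiO2: 49.85/60.083 = 0.82969 mol → 0.82969 mol Si, 1.65938 mol O.
Total oxygen = 2.91295 mol. Normalization factor = 8/2.91295 = 2.74636.
Si per 8 O = 0.82969 × 2.74636 = 2.279.

2.279 Si apfu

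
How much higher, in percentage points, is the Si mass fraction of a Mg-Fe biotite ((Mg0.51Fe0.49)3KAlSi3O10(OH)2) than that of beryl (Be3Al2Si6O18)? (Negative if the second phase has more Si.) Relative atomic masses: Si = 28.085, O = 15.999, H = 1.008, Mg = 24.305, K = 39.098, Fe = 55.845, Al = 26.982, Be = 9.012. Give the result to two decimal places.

Si in (Mg0.51Fe0.49)3KAlSi3O10(OH)2: molar mass 463.618 g/mol; 3×28.085 = 84.255 g → 18.17 wt%.
Si in Be3Al2Si6O18: molar mass 537.492 g/mol; 6×28.085 = 168.510 g → 31.35 wt%.
Difference = 18.17 − 31.35 = -13.18 percentage points.

-13.18 percentage points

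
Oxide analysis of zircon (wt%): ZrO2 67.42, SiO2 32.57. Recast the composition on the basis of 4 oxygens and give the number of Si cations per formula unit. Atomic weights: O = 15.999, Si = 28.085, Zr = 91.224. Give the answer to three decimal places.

ZrO2 (M=123.222): mol = 0.54714; Zr = 0.54714, O = 1.09428.
SiO2 (M=60.083): mol = 0.54208; Si = 0.54208, O = 1.08416.
ΣO = 2.17844; factor = 4/ΣO = 1.83618.
Si apfu = 0.54208 × 1.83618 = 0.995.

0.995 Si apfu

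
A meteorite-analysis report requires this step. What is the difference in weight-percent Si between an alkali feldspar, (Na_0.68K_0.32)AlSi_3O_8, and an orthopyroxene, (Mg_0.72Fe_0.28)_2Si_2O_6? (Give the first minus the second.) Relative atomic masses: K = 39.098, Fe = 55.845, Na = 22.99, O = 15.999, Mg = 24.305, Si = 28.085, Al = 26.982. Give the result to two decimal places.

Si in (Na_0.68K_0.32)AlSi_3O_8: molar mass 267.374 g/mol; 3×28.085 = 84.255 g → 31.51 wt%.
Si in (Mg_0.72Fe_0.28)_2Si_2O_6: molar mass 218.436 g/mol; 2×28.085 = 56.170 g → 25.71 wt%.
Difference = 31.51 − 25.71 = 5.80 percentage points.

5.80 percentage points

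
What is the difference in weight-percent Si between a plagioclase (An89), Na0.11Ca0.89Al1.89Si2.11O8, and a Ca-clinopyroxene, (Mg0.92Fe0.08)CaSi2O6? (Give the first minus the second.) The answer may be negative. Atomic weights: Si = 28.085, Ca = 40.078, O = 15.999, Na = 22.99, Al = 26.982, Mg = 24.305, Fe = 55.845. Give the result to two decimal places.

-4.20 percentage points

Si in Na0.11Ca0.89Al1.89Si2.11O8: molar mass 276.446 g/mol; 2.11×28.085 = 59.259 g → 21.44 wt%.
Si in (Mg0.92Fe0.08)CaSi2O6: molar mass 219.070 g/mol; 2×28.085 = 56.170 g → 25.64 wt%.
Difference = 21.44 − 25.64 = -4.20 percentage points.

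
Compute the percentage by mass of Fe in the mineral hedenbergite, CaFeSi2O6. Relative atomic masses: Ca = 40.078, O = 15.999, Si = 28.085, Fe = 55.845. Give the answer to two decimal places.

22.51 weight percent

Molar mass of CaFeSi2O6: 1·40.078 + 1·55.845 + 2·28.085 + 6·15.999 = 248.087 g/mol.
Mass of Fe per formula unit: 1 × 55.845 = 55.845 g.
Weight fraction Fe = 55.845 / 248.087 = 0.2251.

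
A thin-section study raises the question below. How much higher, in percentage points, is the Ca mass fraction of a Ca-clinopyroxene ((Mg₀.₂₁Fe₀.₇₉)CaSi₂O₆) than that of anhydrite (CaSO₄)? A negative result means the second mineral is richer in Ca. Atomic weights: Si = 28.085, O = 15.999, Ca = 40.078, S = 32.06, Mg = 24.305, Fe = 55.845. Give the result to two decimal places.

First mineral: 40.078 g Ca in 241.464 g formula = 16.60 wt% Ca.
Second mineral: 40.078 g Ca in 136.134 g formula = 29.44 wt% Ca.
16.60% − 29.44% gives a difference of -12.84 percentage points.

-12.84 percentage points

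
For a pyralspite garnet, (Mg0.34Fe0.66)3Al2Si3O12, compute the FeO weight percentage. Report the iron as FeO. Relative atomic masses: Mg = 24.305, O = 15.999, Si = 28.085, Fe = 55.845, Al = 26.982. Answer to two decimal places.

Formula mass = 465.571 g/mol.
1.98 Fe → 1.9800 mol FeO per formula unit; M(FeO) = 71.844, so FeO mass = 142.251 g.
142.251/465.571 × 100 = 30.55 wt%.

30.55 wt%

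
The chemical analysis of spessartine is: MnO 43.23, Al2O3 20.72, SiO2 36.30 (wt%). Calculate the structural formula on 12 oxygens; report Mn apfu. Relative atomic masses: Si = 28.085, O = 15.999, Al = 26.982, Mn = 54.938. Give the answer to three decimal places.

3.013 Mn apfu

43.23 wt% MnO ÷ 70.937 g/mol = 0.60941 mol, giving 0.60941 Mn and 0.60941 O.
20.72 wt% Al2O3 ÷ 101.961 g/mol = 0.20321 mol, giving 0.40642 Al and 0.60963 O.
36.30 wt% SiO2 ÷ 60.083 g/mol = 0.60416 mol, giving 0.60416 Si and 1.20832 O.
Oxygen sums to 2.42736; scaling by 12/2.42736 = 4.94364 puts the formula on 12 O.
Mn: 0.60941 × 4.94364 = 3.013 atoms per formula unit.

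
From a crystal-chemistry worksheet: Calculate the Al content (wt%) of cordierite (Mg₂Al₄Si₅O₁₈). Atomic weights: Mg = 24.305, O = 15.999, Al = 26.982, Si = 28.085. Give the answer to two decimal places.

18.45 wt%

M(Mg₂Al₄Si₅O₁₈) = 584.945 g/mol.
Al contributes 4 × 26.982 = 107.928 g per mole.
107.928/584.945 = 0.1845 → 18.45%.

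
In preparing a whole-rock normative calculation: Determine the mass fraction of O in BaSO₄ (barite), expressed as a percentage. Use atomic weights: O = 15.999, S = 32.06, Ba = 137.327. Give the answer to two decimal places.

27.42 weight percent

Formula mass = 1×137.327 + 1×32.06 + 4×15.999 = 233.383 g/mol, of which 63.996 g is O.
So O makes up 63.996/233.383 = 0.2742 of the mass, i.e. 27.42%.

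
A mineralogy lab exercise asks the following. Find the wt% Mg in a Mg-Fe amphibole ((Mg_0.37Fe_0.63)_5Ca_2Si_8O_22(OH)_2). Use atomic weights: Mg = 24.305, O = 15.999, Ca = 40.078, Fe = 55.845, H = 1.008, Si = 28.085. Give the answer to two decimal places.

4.93 wt%

Molar mass of (Mg_0.37Fe_0.63)_5Ca_2Si_8O_22(OH)_2: 1.85×24.305 + 3.15×55.845 + 2×40.078 + 8×28.085 + 24×15.999 + 2×1.008 = 911.704 g/mol.
Mass of Mg per formula unit: 1.85 × 24.305 = 44.964 g.
Weight fraction Mg = 44.964 / 911.704 = 0.0493.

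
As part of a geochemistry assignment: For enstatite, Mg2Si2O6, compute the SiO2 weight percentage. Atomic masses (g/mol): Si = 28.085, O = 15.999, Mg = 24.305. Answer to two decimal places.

59.85 wt%

Formula mass = 200.774 g/mol.
2 Si → 2.0000 mol SiO2 per formula unit; M(SiO2) = 60.083, so SiO2 mass = 120.166 g.
120.166/200.774 × 100 = 59.85 wt%.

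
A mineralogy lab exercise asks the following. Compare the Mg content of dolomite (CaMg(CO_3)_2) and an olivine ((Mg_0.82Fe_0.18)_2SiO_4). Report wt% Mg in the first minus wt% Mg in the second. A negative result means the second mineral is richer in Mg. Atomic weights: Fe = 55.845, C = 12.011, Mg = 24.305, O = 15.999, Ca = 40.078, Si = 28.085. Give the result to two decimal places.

M(CaMg(CO_3)_2) = 184.399 g/mol, so wt% Mg = 24.305/184.399 × 100 = 13.18%.
M((Mg_0.82Fe_0.18)_2SiO_4) = 152.045 g/mol, so wt% Mg = 39.860/152.045 × 100 = 26.22%.
13.18 − 26.22 = -13.04 pp.

-13.04 percentage points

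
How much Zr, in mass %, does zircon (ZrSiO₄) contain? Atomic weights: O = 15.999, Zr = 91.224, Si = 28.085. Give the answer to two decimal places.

49.77 mass %

Molar mass of ZrSiO₄: 1·91.224 + 1·28.085 + 4·15.999 = 183.305 g/mol.
Mass of Zr per formula unit: 1 × 91.224 = 91.224 g.
Weight fraction Zr = 91.224 / 183.305 = 0.4977.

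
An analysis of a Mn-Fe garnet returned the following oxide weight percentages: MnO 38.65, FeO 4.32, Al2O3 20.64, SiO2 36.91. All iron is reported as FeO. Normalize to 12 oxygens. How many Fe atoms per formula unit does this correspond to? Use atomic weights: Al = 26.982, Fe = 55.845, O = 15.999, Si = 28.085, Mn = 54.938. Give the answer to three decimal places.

MnO: 38.65/70.937 = 0.54485 mol → 0.54485 mol Mn, 0.54485 mol O.
FeO: 4.32/71.844 = 0.06013 mol → 0.06013 mol Fe, 0.06013 mol O.
Al2O3: 20.64/101.961 = 0.20243 mol → 0.40486 mol Al, 0.60729 mol O.
SiO2: 36.91/60.083 = 0.61432 mol → 0.61432 mol Si, 1.22864 mol O.
Total oxygen = 2.44091 mol. Normalization factor = 12/2.44091 = 4.91620.
Fe per 12 O = 0.06013 × 4.91620 = 0.296.

0.296 Fe apfu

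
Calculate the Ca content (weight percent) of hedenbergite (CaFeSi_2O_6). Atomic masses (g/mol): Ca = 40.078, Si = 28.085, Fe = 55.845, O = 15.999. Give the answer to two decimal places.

16.15 weight percent

Formula mass = 1·40.078 + 1·55.845 + 2·28.085 + 6·15.999 = 248.087 g/mol, of which 40.078 g is Ca.
So Ca makes up 40.078/248.087 = 0.1615 of the mass, i.e. 16.15%.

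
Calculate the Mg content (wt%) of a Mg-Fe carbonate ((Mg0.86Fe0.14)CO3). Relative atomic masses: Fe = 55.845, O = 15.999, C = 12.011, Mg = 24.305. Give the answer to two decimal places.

23.56 wt%

Molar mass of (Mg0.86Fe0.14)CO3: 0.86×24.305 + 0.14×55.845 + 1×12.011 + 3×15.999 = 88.729 g/mol.
Mass of Mg per formula unit: 0.86 × 24.305 = 20.902 g.
Weight fraction Mg = 20.902 / 88.729 = 0.2356.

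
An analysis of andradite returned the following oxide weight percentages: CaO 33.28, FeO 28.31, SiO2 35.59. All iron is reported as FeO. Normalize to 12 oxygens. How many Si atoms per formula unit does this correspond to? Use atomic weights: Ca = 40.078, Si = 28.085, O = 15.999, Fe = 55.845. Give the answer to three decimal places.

CaO (M=56.077): mol = 0.59347; Ca = 0.59347, O = 0.59347.
FeO (M=71.844): mol = 0.39405; Fe = 0.39405, O = 0.39405.
SiO2 (M=60.083): mol = 0.59235; Si = 0.59235, O = 1.18470.
ΣO = 2.17222; factor = 12/ΣO = 5.52430.
Si apfu = 0.59235 × 5.52430 = 3.272.

3.272 Si apfu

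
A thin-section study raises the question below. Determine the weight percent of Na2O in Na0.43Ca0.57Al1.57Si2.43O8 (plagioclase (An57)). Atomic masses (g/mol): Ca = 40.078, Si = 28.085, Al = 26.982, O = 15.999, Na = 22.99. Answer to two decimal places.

Formula mass = 271.330 g/mol.
0.43 Na → 0.2150 mol Na2O per formula unit; M(Na2O) = 61.979, so Na2O mass = 13.325 g.
13.325/271.330 × 100 = 4.91 wt%.

4.91 wt%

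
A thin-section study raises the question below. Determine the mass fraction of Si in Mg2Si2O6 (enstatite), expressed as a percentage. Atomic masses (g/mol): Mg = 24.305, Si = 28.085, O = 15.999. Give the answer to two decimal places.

27.98 weight percent

Molar mass of Mg2Si2O6: 2×24.305 + 2×28.085 + 6×15.999 = 200.774 g/mol.
Mass of Si per formula unit: 2 × 28.085 = 56.170 g.
Weight fraction Si = 56.170 / 200.774 = 0.2798.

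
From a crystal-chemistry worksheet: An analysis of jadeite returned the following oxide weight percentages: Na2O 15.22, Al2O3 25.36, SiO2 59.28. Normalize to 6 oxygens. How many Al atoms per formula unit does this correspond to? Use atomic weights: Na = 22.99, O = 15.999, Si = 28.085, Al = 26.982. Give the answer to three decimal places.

1.007 Al apfu

Na2O: 15.22/61.979 = 0.24557 mol → 0.49114 mol Na, 0.24557 mol O.
Al2O3: 25.36/101.961 = 0.24872 mol → 0.49744 mol Al, 0.74616 mol O.
SiO2: 59.28/60.083 = 0.98664 mol → 0.98664 mol Si, 1.97328 mol O.
Total oxygen = 2.96501 mol. Normalization factor = 6/2.96501 = 2.02360.
Al per 6 O = 0.49744 × 2.02360 = 1.007.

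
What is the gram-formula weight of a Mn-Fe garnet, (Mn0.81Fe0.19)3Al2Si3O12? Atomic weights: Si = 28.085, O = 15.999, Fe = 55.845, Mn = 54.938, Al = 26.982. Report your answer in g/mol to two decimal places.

The formula mass is the sum 2.43(54.938) + 0.57(55.845) + 2(26.982) + 3(28.085) + 12(15.999).

495.54 g/mol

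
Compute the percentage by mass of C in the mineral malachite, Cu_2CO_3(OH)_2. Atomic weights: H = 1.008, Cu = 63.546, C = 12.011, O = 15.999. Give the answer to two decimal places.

5.43 wt%

Molar mass of Cu_2CO_3(OH)_2: 2×63.546 + 1×12.011 + 5×15.999 + 2×1.008 = 221.114 g/mol.
Mass of C per formula unit: 1 × 12.011 = 12.011 g.
Weight fraction C = 12.011 / 221.114 = 0.0543.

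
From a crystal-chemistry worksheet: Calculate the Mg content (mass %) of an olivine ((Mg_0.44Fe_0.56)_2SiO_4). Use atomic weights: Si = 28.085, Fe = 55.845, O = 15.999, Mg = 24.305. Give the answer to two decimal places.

Formula mass = 0.88*24.305 + 1.12*55.845 + 1*28.085 + 4*15.999 = 176.016 g/mol, of which 21.388 g is Mg.
So Mg makes up 21.388/176.016 = 0.1215 of the mass, i.e. 12.15%.

12.15 mass %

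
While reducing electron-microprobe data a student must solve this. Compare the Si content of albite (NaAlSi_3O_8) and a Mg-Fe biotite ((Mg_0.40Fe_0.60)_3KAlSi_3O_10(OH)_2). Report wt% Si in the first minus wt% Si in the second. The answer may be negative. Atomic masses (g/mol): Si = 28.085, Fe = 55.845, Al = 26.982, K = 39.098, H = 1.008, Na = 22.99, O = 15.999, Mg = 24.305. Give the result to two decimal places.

14.36 percentage points

M(NaAlSi_3O_8) = 262.219 g/mol, so wt% Si = 84.255/262.219 × 100 = 32.13%.
M((Mg_0.40Fe_0.60)_3KAlSi_3O_10(OH)_2) = 474.026 g/mol, so wt% Si = 84.255/474.026 × 100 = 17.77%.
32.13 − 17.77 = 14.36 pp.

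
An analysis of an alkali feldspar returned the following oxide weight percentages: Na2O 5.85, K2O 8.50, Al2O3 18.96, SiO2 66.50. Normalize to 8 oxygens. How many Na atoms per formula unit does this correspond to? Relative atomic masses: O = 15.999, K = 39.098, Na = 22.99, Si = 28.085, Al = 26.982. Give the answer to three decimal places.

0.511 Na apfu

Na2O: 5.85/61.979 = 0.09439 mol → 0.18878 mol Na, 0.09439 mol O.
K2O: 8.50/94.195 = 0.09024 mol → 0.18048 mol K, 0.09024 mol O.
Al2O3: 18.96/101.961 = 0.18595 mol → 0.37190 mol Al, 0.55785 mol O.
SiO2: 66.50/60.083 = 1.10680 mol → 1.10680 mol Si, 2.21360 mol O.
Total oxygen = 2.95608 mol. Normalization factor = 8/2.95608 = 2.70629.
Na per 8 O = 0.18878 × 2.70629 = 0.511.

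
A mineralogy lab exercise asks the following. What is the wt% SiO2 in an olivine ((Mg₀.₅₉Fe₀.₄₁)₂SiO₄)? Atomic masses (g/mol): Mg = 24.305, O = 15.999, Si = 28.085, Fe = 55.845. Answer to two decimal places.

Formula mass = 166.554 g/mol.
1 Si → 1.0000 mol SiO2 per formula unit; M(SiO2) = 60.083, so SiO2 mass = 60.083 g.
60.083/166.554 × 100 = 36.07 wt%.

36.07 wt%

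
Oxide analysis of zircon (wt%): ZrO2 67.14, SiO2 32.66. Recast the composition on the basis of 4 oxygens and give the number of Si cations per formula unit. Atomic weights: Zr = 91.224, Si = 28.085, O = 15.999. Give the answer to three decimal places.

0.999 Si apfu

ZrO2: 67.14/123.222 = 0.54487 mol → 0.54487 mol Zr, 1.08974 mol O.
SiO2: 32.66/60.083 = 0.54358 mol → 0.54358 mol Si, 1.08716 mol O.
Total oxygen = 2.17690 mol. Normalization factor = 4/2.17690 = 1.83748.
Si per 4 O = 0.54358 × 1.83748 = 0.999.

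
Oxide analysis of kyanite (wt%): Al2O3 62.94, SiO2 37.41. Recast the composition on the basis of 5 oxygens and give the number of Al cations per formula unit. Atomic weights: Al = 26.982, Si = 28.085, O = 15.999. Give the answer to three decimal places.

1.993 Al apfu

Al2O3: 62.94/101.961 = 0.61729 mol → 1.23458 mol Al, 1.85187 mol O.
SiO2: 37.41/60.083 = 0.62264 mol → 0.62264 mol Si, 1.24528 mol O.
Total oxygen = 3.09715 mol. Normalization factor = 5/3.09715 = 1.61439.
Al per 5 O = 1.23458 × 1.61439 = 1.993.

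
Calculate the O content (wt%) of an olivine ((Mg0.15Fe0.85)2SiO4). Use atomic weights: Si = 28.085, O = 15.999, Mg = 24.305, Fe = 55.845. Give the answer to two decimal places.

32.94 wt%

Molar mass of (Mg0.15Fe0.85)2SiO4: 0.30*24.305 + 1.70*55.845 + 1*28.085 + 4*15.999 = 194.309 g/mol.
Mass of O per formula unit: 4 × 15.999 = 63.996 g.
Weight fraction O = 63.996 / 194.309 = 0.3294.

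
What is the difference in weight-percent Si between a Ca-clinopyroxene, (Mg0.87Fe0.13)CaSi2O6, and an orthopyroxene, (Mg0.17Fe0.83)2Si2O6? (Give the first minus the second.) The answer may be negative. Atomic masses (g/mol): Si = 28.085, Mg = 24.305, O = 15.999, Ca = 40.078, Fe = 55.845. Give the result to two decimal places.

Si in (Mg0.87Fe0.13)CaSi2O6: molar mass 220.647 g/mol; 2×28.085 = 56.170 g → 25.46 wt%.
Si in (Mg0.17Fe0.83)2Si2O6: molar mass 253.130 g/mol; 2×28.085 = 56.170 g → 22.19 wt%.
Difference = 25.46 − 22.19 = 3.27 percentage points.

3.27 percentage points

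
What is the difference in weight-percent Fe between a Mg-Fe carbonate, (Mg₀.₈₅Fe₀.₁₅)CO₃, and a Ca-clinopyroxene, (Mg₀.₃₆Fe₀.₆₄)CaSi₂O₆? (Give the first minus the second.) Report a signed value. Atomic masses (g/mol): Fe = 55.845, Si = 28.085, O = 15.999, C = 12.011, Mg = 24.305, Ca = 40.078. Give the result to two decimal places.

M((Mg₀.₈₅Fe₀.₁₅)CO₃) = 89.044 g/mol, so wt% Fe = 8.377/89.044 × 100 = 9.41%.
M((Mg₀.₃₆Fe₀.₆₄)CaSi₂O₆) = 236.733 g/mol, so wt% Fe = 35.741/236.733 × 100 = 15.10%.
9.41 − 15.10 = -5.69 pp.

-5.69 percentage points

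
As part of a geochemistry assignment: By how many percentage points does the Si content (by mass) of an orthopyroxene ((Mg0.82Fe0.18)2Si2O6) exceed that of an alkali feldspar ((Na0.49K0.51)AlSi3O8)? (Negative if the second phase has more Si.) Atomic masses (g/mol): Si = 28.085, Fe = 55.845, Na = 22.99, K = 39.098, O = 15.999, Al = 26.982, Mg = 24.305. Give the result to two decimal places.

Si in (Mg0.82Fe0.18)2Si2O6: molar mass 212.128 g/mol; 2×28.085 = 56.170 g → 26.48 wt%.
Si in (Na0.49K0.51)AlSi3O8: molar mass 270.434 g/mol; 3×28.085 = 84.255 g → 31.16 wt%.
Difference = 26.48 − 31.16 = -4.68 percentage points.

-4.68 percentage points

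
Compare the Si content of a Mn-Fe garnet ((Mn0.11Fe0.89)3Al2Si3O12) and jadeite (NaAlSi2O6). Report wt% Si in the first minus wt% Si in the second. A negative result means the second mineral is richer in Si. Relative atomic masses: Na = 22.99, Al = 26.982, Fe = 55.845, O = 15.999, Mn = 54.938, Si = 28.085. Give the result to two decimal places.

-10.85 percentage points

First mineral: 84.255 g Si in 497.443 g formula = 16.94 wt% Si.
Second mineral: 56.170 g Si in 202.136 g formula = 27.79 wt% Si.
16.94% − 27.79% gives a difference of -10.85 percentage points.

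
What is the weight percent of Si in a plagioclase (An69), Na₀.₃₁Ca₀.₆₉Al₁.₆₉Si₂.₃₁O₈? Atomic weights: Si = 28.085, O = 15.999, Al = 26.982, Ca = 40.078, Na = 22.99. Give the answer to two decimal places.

Formula mass = 0.31×22.99 + 0.69×40.078 + 1.69×26.982 + 2.31×28.085 + 8×15.999 = 273.249 g/mol, of which 64.876 g is Si.
So Si makes up 64.876/273.249 = 0.2374 of the mass, i.e. 23.74%.

23.74 mass %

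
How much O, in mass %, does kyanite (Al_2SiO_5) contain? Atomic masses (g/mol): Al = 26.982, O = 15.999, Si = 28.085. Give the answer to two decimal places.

M(Al_2SiO_5) = 162.044 g/mol.
O contributes 5 × 15.999 = 79.995 g per mole.
79.995/162.044 = 0.4937 → 49.37%.

49.37 mass %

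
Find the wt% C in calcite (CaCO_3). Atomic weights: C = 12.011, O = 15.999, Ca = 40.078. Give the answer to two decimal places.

12.00 mass %

Formula mass = 1*40.078 + 1*12.011 + 3*15.999 = 100.086 g/mol, of which 12.011 g is C.
So C makes up 12.011/100.086 = 0.1200 of the mass, i.e. 12.00%.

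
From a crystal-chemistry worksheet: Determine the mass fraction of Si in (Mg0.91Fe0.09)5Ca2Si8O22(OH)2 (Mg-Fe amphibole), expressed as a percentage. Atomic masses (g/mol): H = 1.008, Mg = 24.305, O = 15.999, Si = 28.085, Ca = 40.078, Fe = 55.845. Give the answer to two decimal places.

Molar mass of (Mg0.91Fe0.09)5Ca2Si8O22(OH)2: 4.55·24.305 + 0.45·55.845 + 2·40.078 + 8·28.085 + 24·15.999 + 2·1.008 = 826.546 g/mol.
Mass of Si per formula unit: 8 × 28.085 = 224.680 g.
Weight fraction Si = 224.680 / 826.546 = 0.2718.

27.18 wt%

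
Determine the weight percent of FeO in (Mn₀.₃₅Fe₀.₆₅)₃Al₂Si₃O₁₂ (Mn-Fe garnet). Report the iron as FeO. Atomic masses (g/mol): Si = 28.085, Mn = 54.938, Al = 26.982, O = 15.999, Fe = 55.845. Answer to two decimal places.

28.20 wt%

Formula mass = 496.790 g/mol.
1.95 Fe → 1.9500 mol FeO per formula unit; M(FeO) = 71.844, so FeO mass = 140.096 g.
140.096/496.790 × 100 = 28.20 wt%.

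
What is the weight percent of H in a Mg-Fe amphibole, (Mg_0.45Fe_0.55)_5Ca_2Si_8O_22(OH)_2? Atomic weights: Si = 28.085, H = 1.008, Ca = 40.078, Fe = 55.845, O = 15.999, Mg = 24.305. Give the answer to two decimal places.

0.22 wt%

Formula mass = 2.25·24.305 + 2.75·55.845 + 2·40.078 + 8·28.085 + 24·15.999 + 2·1.008 = 899.088 g/mol, of which 2.016 g is H.
So H makes up 2.016/899.088 = 0.0022 of the mass, i.e. 0.22%.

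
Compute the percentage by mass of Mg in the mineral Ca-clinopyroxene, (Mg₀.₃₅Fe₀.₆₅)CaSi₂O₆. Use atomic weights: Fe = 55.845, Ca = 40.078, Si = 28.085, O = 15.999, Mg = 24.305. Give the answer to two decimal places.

3.59 wt%

M((Mg₀.₃₅Fe₀.₆₅)CaSi₂O₆) = 237.048 g/mol.
Mg contributes 0.35 × 24.305 = 8.507 g per mole.
8.507/237.048 = 0.0359 → 3.59%.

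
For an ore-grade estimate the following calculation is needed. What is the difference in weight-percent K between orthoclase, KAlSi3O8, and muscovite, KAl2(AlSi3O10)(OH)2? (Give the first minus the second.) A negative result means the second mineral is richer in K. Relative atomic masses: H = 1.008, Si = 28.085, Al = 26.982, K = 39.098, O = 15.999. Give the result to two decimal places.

First mineral: 39.098 g K in 278.327 g formula = 14.05 wt% K.
Second mineral: 39.098 g K in 398.303 g formula = 9.82 wt% K.
14.05% − 9.82% gives a difference of 4.23 percentage points.

4.23 percentage points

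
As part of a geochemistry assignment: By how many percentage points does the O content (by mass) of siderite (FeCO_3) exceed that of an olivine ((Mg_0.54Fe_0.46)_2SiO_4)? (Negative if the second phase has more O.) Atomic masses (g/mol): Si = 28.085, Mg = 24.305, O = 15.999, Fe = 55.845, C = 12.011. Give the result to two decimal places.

M(FeCO_3) = 115.853 g/mol, so wt% O = 47.997/115.853 × 100 = 41.43%.
M((Mg_0.54Fe_0.46)_2SiO_4) = 169.708 g/mol, so wt% O = 63.996/169.708 × 100 = 37.71%.
41.43 − 37.71 = 3.72 pp.

3.72 percentage points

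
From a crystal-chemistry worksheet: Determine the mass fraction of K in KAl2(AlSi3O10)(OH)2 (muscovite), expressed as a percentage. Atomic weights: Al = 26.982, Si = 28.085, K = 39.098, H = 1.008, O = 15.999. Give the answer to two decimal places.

9.82 weight percent

Formula mass = 1*39.098 + 3*26.982 + 3*28.085 + 12*15.999 + 2*1.008 = 398.303 g/mol, of which 39.098 g is K.
So K makes up 39.098/398.303 = 0.0982 of the mass, i.e. 9.82%.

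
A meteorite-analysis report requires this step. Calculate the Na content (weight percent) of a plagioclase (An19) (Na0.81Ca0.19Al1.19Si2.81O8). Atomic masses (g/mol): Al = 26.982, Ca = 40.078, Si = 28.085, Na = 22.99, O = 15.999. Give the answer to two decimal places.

Formula mass = 0.81×22.99 + 0.19×40.078 + 1.19×26.982 + 2.81×28.085 + 8×15.999 = 265.256 g/mol, of which 18.622 g is Na.
So Na makes up 18.622/265.256 = 0.0702 of the mass, i.e. 7.02%.

7.02 weight percent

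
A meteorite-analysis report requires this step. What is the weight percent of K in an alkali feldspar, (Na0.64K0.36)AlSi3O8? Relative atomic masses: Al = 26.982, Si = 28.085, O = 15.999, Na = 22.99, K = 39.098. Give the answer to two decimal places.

5.25 weight percent

Molar mass of (Na0.64K0.36)AlSi3O8: 0.64·22.99 + 0.36·39.098 + 1·26.982 + 3·28.085 + 8·15.999 = 268.018 g/mol.
Mass of K per formula unit: 0.36 × 39.098 = 14.075 g.
Weight fraction K = 14.075 / 268.018 = 0.0525.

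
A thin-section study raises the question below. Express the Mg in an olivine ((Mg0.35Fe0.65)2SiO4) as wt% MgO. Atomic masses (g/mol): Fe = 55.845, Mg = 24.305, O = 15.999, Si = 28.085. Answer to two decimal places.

Formula mass = 181.693 g/mol.
0.70 Mg → 0.7000 mol MgO per formula unit; M(MgO) = 40.304, so MgO mass = 28.213 g.
28.213/181.693 × 100 = 15.53 wt%.

15.53 wt%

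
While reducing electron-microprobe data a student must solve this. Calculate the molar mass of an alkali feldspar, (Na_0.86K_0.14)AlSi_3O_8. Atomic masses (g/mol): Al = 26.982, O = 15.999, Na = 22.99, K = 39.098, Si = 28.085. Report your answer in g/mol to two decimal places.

The formula mass is the sum 0.86×22.99 + 0.14×39.098 + 1×26.982 + 3×28.085 + 8×15.999.

264.47 g/mol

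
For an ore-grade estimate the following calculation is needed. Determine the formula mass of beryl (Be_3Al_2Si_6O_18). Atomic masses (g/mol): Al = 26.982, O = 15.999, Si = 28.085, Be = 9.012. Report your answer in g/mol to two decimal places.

M = 3(9.012) + 2(26.982) + 6(28.085) + 18(15.999)

537.49 g/mol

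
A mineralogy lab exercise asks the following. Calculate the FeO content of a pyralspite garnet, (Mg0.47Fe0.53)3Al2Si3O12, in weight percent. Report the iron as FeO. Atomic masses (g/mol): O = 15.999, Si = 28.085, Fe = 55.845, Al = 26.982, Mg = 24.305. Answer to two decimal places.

25.20 wt%

Molar mass of (Mg0.47Fe0.53)3Al2Si3O12 = 1.41*24.305 + 1.59*55.845 + 2*26.982 + 3*28.085 + 12*15.999 = 453.271 g/mol.
Each formula unit contains 1.59 Fe, equivalent to 1.59/1 = 1.5900 mol FeO.
M(FeO) = 1×55.845 + 1×15.999 = 71.844 g/mol.
Mass of FeO per formula unit = 1.5900 × 71.844 = 114.232 g.
FeO wt% = 114.232 / 453.271 × 100 = 25.20%.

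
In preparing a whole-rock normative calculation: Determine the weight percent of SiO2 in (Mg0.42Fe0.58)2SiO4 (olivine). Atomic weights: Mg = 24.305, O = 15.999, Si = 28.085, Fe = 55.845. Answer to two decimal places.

M((Mg0.42Fe0.58)2SiO4) = 177.277 g/mol; M(SiO2) = 60.083 g/mol.
Moles SiO2 per formula unit = 1 Si ÷ 1 = 1.0000.
SiO2 fraction = (1.0000 × 60.083) / 177.277 = 60.083/177.277 = 0.3389.

33.89 wt%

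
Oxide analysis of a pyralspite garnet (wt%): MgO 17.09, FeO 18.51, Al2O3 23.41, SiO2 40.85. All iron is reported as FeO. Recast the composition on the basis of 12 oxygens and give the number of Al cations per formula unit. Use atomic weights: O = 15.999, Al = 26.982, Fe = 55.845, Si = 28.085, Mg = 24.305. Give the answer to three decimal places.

MgO: 17.09/40.304 = 0.42403 mol → 0.42403 mol Mg, 0.42403 mol O.
FeO: 18.51/71.844 = 0.25764 mol → 0.25764 mol Fe, 0.25764 mol O.
Al2O3: 23.41/101.961 = 0.22960 mol → 0.45920 mol Al, 0.68880 mol O.
SiO2: 40.85/60.083 = 0.67989 mol → 0.67989 mol Si, 1.35978 mol O.
Total oxygen = 2.73025 mol. Normalization factor = 12/2.73025 = 4.39520.
Al per 12 O = 0.45920 × 4.39520 = 2.018.

2.018 Al apfu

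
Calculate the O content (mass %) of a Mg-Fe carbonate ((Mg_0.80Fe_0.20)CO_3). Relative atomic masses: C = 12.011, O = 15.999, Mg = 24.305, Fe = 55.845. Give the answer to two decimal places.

M((Mg_0.80Fe_0.20)CO_3) = 90.621 g/mol.
O contributes 3 × 15.999 = 47.997 g per mole.
47.997/90.621 = 0.5296 → 52.96%.

52.96 mass %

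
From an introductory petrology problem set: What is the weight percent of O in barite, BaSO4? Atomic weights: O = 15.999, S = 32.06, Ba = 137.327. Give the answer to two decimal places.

Molar mass of BaSO4: 1*137.327 + 1*32.06 + 4*15.999 = 233.383 g/mol.
Mass of O per formula unit: 4 × 15.999 = 63.996 g.
Weight fraction O = 63.996 / 233.383 = 0.2742.

27.42 wt%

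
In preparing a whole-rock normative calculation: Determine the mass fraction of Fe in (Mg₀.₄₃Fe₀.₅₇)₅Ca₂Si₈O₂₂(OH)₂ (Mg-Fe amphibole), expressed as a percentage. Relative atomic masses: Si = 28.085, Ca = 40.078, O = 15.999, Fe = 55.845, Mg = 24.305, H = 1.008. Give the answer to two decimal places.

17.64 wt%

M((Mg₀.₄₃Fe₀.₅₇)₅Ca₂Si₈O₂₂(OH)₂) = 902.242 g/mol.
Fe contributes 2.85 × 55.845 = 159.158 g per mole.
159.158/902.242 = 0.1764 → 17.64%.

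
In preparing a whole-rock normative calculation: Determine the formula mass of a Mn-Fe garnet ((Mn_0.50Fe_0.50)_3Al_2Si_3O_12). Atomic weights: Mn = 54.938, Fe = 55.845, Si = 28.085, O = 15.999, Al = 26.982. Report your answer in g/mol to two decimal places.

496.38 g/mol

M = 1.50(54.938) + 1.50(55.845) + 2(26.982) + 3(28.085) + 12(15.999)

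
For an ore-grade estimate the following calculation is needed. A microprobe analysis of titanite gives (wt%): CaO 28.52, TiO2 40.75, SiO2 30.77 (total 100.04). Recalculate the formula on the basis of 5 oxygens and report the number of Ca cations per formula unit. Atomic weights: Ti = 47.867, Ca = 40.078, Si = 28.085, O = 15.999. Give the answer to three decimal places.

CaO (M=56.077): mol = 0.50859; Ca = 0.50859, O = 0.50859.
TiO2 (M=79.865): mol = 0.51024; Ti = 0.51024, O = 1.02048.
SiO2 (M=60.083): mol = 0.51212; Si = 0.51212, O = 1.02424.
ΣO = 2.55331; factor = 5/ΣO = 1.95824.
Ca apfu = 0.50859 × 1.95824 = 0.996.

0.996 Ca apfu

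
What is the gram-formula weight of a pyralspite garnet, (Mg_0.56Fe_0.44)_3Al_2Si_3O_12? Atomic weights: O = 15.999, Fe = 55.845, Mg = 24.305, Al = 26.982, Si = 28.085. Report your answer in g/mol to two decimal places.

444.75 g/mol

M = 1.68(24.305) + 1.32(55.845) + 2(26.982) + 3(28.085) + 12(15.999)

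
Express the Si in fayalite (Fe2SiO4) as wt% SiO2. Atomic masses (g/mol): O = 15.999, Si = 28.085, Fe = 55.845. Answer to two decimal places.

M(Fe2SiO4) = 203.771 g/mol; M(SiO2) = 60.083 g/mol.
Moles SiO2 per formula unit = 1 Si ÷ 1 = 1.0000.
SiO2 fraction = (1.0000 × 60.083) / 203.771 = 60.083/203.771 = 0.2949.

29.49 wt%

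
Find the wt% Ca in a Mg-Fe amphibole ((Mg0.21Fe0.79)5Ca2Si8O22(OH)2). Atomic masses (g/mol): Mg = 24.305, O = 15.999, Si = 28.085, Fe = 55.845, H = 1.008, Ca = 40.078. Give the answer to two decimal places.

8.56 wt%

M((Mg0.21Fe0.79)5Ca2Si8O22(OH)2) = 936.936 g/mol.
Ca contributes 2 × 40.078 = 80.156 g per mole.
80.156/936.936 = 0.0856 → 8.56%.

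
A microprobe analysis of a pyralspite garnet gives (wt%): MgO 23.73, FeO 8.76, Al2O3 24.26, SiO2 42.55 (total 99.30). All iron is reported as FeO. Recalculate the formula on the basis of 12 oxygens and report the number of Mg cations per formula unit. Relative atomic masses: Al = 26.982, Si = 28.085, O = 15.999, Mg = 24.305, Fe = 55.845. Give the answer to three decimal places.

MgO (M=40.304): mol = 0.58878; Mg = 0.58878, O = 0.58878.
FeO (M=71.844): mol = 0.12193; Fe = 0.12193, O = 0.12193.
Al2O3 (M=101.961): mol = 0.23793; Al = 0.47586, O = 0.71379.
SiO2 (M=60.083): mol = 0.70819; Si = 0.70819, O = 1.41638.
ΣO = 2.84088; factor = 12/ΣO = 4.22404.
Mg apfu = 0.58878 × 4.22404 = 2.487.

2.487 Mg apfu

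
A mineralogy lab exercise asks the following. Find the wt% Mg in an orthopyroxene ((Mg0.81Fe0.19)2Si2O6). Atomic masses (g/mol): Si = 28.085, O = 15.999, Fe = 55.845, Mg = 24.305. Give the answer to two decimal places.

M((Mg0.81Fe0.19)2Si2O6) = 212.759 g/mol.
Mg contributes 1.62 × 24.305 = 39.374 g per mole.
39.374/212.759 = 0.1851 → 18.51%.

18.51 wt%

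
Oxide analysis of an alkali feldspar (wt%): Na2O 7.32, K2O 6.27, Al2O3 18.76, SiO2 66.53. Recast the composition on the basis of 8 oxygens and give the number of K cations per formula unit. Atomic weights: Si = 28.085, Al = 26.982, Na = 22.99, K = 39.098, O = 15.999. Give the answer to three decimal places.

0.361 K apfu

Na2O: 7.32/61.979 = 0.11810 mol → 0.23620 mol Na, 0.11810 mol O.
K2O: 6.27/94.195 = 0.06656 mol → 0.13312 mol K, 0.06656 mol O.
Al2O3: 18.76/101.961 = 0.18399 mol → 0.36798 mol Al, 0.55197 mol O.
SiO2: 66.53/60.083 = 1.10730 mol → 1.10730 mol Si, 2.21460 mol O.
Total oxygen = 2.95123 mol. Normalization factor = 8/2.95123 = 2.71073.
K per 8 O = 0.13312 × 2.71073 = 0.361.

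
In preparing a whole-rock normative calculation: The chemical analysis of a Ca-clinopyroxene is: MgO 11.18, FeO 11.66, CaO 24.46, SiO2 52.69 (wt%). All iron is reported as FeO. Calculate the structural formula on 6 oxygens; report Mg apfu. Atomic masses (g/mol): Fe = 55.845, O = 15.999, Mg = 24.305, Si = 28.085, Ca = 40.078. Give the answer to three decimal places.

MgO: 11.18/40.304 = 0.27739 mol → 0.27739 mol Mg, 0.27739 mol O.
FeO: 11.66/71.844 = 0.16230 mol → 0.16230 mol Fe, 0.16230 mol O.
CaO: 24.46/56.077 = 0.43619 mol → 0.43619 mol Ca, 0.43619 mol O.
SiO2: 52.69/60.083 = 0.87695 mol → 0.87695 mol Si, 1.75390 mol O.
Total oxygen = 2.62978 mol. Normalization factor = 6/2.62978 = 2.28156.
Mg per 6 O = 0.27739 × 2.28156 = 0.633.

0.633 Mg apfu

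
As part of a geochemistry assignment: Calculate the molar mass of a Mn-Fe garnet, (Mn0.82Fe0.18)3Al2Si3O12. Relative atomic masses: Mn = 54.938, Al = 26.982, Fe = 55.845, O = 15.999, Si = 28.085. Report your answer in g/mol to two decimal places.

Mn: 2.46 × 54.938 = 135.1475
Fe: 0.54 × 55.845 = 30.1563
Al: 2 × 26.982 = 53.9640
Si: 3 × 28.085 = 84.2550
O: 12 × 15.999 = 191.9880
Summing the contributions gives the formula mass.

495.51 g/mol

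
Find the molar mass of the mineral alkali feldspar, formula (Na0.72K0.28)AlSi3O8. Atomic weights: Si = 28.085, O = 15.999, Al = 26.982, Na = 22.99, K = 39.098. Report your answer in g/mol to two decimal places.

Na: 0.72 × 22.99 = 16.5528
K: 0.28 × 39.098 = 10.9474
Al: 1 × 26.982 = 26.9820
Si: 3 × 28.085 = 84.2550
O: 8 × 15.999 = 127.9920
Summing the contributions gives the formula mass.

266.73 g/mol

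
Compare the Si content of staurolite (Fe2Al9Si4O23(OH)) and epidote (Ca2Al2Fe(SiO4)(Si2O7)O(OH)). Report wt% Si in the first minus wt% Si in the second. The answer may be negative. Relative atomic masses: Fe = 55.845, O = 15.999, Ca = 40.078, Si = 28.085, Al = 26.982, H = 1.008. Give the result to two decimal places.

M(Fe2Al9Si4O23(OH)) = 851.852 g/mol, so wt% Si = 112.340/851.852 × 100 = 13.19%.
M(Ca2Al2Fe(SiO4)(Si2O7)O(OH)) = 483.215 g/mol, so wt% Si = 84.255/483.215 × 100 = 17.44%.
13.19 − 17.44 = -4.25 pp.

-4.25 percentage points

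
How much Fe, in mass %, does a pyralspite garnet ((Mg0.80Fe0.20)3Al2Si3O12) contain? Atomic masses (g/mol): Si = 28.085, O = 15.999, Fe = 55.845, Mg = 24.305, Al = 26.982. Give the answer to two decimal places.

7.94 mass %

Formula mass = 2.40×24.305 + 0.60×55.845 + 2×26.982 + 3×28.085 + 12×15.999 = 422.046 g/mol, of which 33.507 g is Fe.
So Fe makes up 33.507/422.046 = 0.0794 of the mass, i.e. 7.94%.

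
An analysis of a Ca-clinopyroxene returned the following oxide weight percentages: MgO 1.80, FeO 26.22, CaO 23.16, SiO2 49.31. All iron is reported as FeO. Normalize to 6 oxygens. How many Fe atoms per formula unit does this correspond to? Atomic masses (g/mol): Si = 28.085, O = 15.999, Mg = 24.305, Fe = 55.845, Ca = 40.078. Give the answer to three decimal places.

0.889 Fe apfu

MgO: 1.80/40.304 = 0.04466 mol → 0.04466 mol Mg, 0.04466 mol O.
FeO: 26.22/71.844 = 0.36496 mol → 0.36496 mol Fe, 0.36496 mol O.
CaO: 23.16/56.077 = 0.41300 mol → 0.41300 mol Ca, 0.41300 mol O.
SiO2: 49.31/60.083 = 0.82070 mol → 0.82070 mol Si, 1.64140 mol O.
Total oxygen = 2.46402 mol. Normalization factor = 6/2.46402 = 2.43505.
Fe per 6 O = 0.36496 × 2.43505 = 0.889.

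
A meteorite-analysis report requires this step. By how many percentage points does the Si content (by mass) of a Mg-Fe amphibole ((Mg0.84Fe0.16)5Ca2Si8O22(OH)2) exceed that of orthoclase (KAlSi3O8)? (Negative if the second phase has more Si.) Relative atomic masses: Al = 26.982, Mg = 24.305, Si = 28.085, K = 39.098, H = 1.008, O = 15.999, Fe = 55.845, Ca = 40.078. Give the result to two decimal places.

First mineral: 224.680 g Si in 837.585 g formula = 26.82 wt% Si.
Second mineral: 84.255 g Si in 278.327 g formula = 30.27 wt% Si.
26.82% − 30.27% gives a difference of -3.45 percentage points.

-3.45 percentage points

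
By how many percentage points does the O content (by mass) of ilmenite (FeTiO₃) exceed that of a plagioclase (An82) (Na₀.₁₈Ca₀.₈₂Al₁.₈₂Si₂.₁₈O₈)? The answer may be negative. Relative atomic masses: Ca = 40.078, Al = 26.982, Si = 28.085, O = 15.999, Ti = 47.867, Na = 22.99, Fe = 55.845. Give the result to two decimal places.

-14.85 percentage points

O in FeTiO₃: molar mass 151.709 g/mol; 3×15.999 = 47.997 g → 31.64 wt%.
O in Na₀.₁₈Ca₀.₈₂Al₁.₈₂Si₂.₁₈O₈: molar mass 275.327 g/mol; 8×15.999 = 127.992 g → 46.49 wt%.
Difference = 31.64 − 46.49 = -14.85 percentage points.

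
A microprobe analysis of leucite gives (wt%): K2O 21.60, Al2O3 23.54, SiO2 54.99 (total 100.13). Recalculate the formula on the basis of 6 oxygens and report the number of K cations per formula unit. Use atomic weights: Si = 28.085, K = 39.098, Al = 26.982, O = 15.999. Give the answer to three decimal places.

21.60 wt% K2O ÷ 94.195 g/mol = 0.22931 mol, giving 0.45862 K and 0.22931 O.
23.54 wt% Al2O3 ÷ 101.961 g/mol = 0.23087 mol, giving 0.46174 Al and 0.69261 O.
54.99 wt% SiO2 ÷ 60.083 g/mol = 0.91523 mol, giving 0.91523 Si and 1.83046 O.
Oxygen sums to 2.75238; scaling by 6/2.75238 = 2.17993 puts the formula on 6 O.
K: 0.45862 × 2.17993 = 1.000 atoms per formula unit.

1.000 K apfu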